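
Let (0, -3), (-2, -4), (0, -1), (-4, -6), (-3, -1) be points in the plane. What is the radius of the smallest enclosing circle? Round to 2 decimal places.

By Welzl's lemma the MEC is supported by two points (diametrically opposite) or three points (on a circumcircle).
The farthest pair is (0, -1)–(-4, -6) with squared distance 41. The circle on this segment as diameter has centre (-2, -3.5) and r² = 41/4 = 10.25.
Check (0, -3): distance² to centre = 4.25 ≤ 10.25, so it lies inside.
All remaining points lie in this disk, and no smaller disk contains both endpoints, so this is the minimum enclosing circle.
r = √(10.25) ≈ 3.20.

3.20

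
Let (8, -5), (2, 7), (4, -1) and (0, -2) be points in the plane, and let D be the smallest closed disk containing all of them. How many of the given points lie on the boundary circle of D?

2

A smallest enclosing disk is always determined by at most three of the input points on its boundary.
The farthest pair is (8, -5)–(2, 7) with squared distance 180. The circle on this segment as diameter has centre (5, 1) and r² = 180/4 = 45.
Check (4, -1): distance² to centre = 5 ≤ 45, so it lies inside.
All remaining points lie in this disk, and no smaller disk contains both endpoints, so this is the minimum enclosing circle.
The points at distance exactly r from the centre are (8, -5), (2, 7) — 2 points.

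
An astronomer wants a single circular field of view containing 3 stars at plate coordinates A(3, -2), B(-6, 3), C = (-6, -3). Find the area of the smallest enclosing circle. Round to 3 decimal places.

Side lengths²: AB² = 106, AC² = 82, BC² = 36.
Since AB² = 106 < 82 + 36 = 118, the triangle is acute, so the smallest enclosing circle is the circumcircle.
Circumcentre = (-16/9, 0), r² = 2173/81.
Area = π·r² = π·2173/81 ≈ 84.280.

84.280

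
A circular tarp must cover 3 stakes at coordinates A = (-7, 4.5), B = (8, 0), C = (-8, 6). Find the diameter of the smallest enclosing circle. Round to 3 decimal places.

Side lengths²: AB² = 245.25, AC² = 3.25, BC² = 292.
Since BC² = 292 ≥ 245.25 + 3.25 = 248.5, the angle opposite BC is not acute, so the smallest enclosing circle has BC as diameter.
Centre = midpoint of BC = (0, 3), r² = 292/4 = 73.
Diameter = 2r = 2√73 ≈ 17.088.

17.088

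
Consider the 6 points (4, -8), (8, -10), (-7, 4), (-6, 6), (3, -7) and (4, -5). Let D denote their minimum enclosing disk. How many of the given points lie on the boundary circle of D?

By Welzl's lemma the MEC is supported by two points (diametrically opposite) or three points (on a circumcircle).
The farthest pair is (8, -10)–(-6, 6) with squared distance 452. The circle on this segment as diameter has centre (1, -2) and r² = 452/4 = 113.
Check (4, -8): distance² to centre = 45 ≤ 113, so it lies inside.
All remaining points lie in this disk, and no smaller disk contains both endpoints, so this is the minimum enclosing circle.
The points at distance exactly r from the centre are (8, -10), (-6, 6) — 2 points.

2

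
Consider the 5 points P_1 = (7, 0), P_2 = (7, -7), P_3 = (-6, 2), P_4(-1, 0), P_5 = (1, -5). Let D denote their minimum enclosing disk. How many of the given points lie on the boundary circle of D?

2

By Welzl's lemma the MEC is supported by two points (diametrically opposite) or three points (on a circumcircle).
The farthest pair is P_2–P_3 with squared distance 250. The circle on this segment as diameter has centre (0.5, -2.5) and r² = 250/4 = 62.5.
Check P_1: distance² to centre = 48.5 ≤ 62.5, so it lies inside.
All remaining points lie in this disk, and no smaller disk contains both endpoints, so this is the minimum enclosing circle.
The points at distance exactly r from the centre are P_2, P_3 — 2 points.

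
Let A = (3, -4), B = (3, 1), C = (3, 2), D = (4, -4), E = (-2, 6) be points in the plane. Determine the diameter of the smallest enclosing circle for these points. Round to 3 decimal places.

11.662

By Welzl's lemma the MEC is supported by two points (diametrically opposite) or three points (on a circumcircle).
The farthest pair is D–E with squared distance 136. The circle on this segment as diameter has centre (1, 1) and r² = 136/4 = 34.
Check A: distance² to centre = 29 ≤ 34, so it lies inside.
All remaining points lie in this disk, and no smaller disk contains both endpoints, so this is the minimum enclosing circle.
Diameter = 2r = 2√34 ≈ 11.662.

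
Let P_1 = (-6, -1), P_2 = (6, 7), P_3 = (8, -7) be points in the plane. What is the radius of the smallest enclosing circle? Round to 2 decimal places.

Side lengths²: P_1P_2² = 208, P_1P_3² = 232, P_2P_3² = 200.
Since P_1P_3² = 232 < 208 + 200 = 408, the triangle is acute, so the smallest enclosing circle is the circumcircle.
Circumcentre = (56/23, -15/23), r² = 37700/529.
r = √(37700/529) ≈ 8.44.

8.44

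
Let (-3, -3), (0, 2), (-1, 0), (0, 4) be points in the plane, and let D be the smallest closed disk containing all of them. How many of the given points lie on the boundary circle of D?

A smallest enclosing disk is always determined by at most three of the input points on its boundary.
The farthest pair is (-3, -3)–(0, 4) with squared distance 58. The circle on this segment as diameter has centre (-1.5, 0.5) and r² = 58/4 = 14.5.
Check (0, 2): distance² to centre = 4.5 ≤ 14.5, so it lies inside.
All remaining points lie in this disk, and no smaller disk contains both endpoints, so this is the minimum enclosing circle.
The points at distance exactly r from the centre are (-3, -3), (0, 4) — 2 points.

2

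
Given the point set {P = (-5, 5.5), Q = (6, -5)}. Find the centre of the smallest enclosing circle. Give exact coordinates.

(0.5, 0.25)

The smallest circle enclosing two points has them as diameter endpoints.
Centre = midpoint = (0.5, 0.25); r² = |PQ|²/4 = 231.25/4 = 57.8125.
Centre = (0.5, 0.25).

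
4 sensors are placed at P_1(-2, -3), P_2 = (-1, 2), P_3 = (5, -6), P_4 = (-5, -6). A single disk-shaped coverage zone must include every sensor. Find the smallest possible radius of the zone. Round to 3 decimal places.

The minimum enclosing circle is determined by three boundary points: P_2, P_3, P_4.
Their circumcentre is (0, -3.5) with r² = 31.25.
The farthest remaining point P_1 is at distance² 4.25 ≤ 31.25.
r = √(31.25) ≈ 5.590.

5.590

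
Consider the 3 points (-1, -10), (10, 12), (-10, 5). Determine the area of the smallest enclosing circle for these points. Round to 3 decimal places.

Call the three points A, B, C in the order given.
Side lengths²: AB² = 605, AC² = 306, BC² = 449.
Since AB² = 605 < 449 + 306 = 755, the triangle is acute, so the smallest enclosing circle is the circumcircle.
Circumcentre = (49/22, 47/22), r² = 38165/242.
Area = π·r² = π·38165/242 ≈ 495.450.

495.450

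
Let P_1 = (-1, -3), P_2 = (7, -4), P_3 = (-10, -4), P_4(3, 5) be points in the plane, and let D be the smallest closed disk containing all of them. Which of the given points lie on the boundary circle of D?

P_2, P_3, P_4

The minimum enclosing circle is determined by three boundary points: P_2, P_3, P_4.
Their circumcentre is (-1.5, -43/18) with r² = 12125/162.
The farthest remaining point P_1 is at distance² 101/162 ≤ 12125/162.
The points at distance exactly r from the centre are P_2, P_3, P_4 — 3 points.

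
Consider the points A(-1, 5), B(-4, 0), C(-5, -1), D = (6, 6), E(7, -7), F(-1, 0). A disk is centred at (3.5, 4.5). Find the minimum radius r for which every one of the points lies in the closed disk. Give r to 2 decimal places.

12.02

The required radius is the distance from (3.5, 4.5) to the farthest point.
Squared distances: 20.5, 76.5, 102.5, 8.5, 144.5, 40.5.
Maximum is 144.5, attained at E.
r = √(144.5) ≈ 12.02.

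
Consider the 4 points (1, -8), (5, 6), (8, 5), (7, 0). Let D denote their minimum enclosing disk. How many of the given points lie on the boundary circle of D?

By Welzl's lemma the MEC is supported by two points (diametrically opposite) or three points (on a circumcircle).
The minimum enclosing circle is determined by three boundary points: (1, -8), (5, 6), (8, 5).
Their circumcentre is (97/23, -31/23) with r² = 28885/529.
The farthest remaining point (7, 0) is at distance² 5057/529 ≤ 28885/529.
The points at distance exactly r from the centre are (1, -8), (5, 6), (8, 5) — 3 points.

3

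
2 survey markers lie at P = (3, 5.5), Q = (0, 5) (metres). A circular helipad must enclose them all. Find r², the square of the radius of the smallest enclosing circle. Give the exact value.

2.3125

The smallest circle enclosing two points has them as diameter endpoints.
Centre = midpoint = (1.5, 5.25); r² = |PQ|²/4 = 9.25/4 = 2.3125.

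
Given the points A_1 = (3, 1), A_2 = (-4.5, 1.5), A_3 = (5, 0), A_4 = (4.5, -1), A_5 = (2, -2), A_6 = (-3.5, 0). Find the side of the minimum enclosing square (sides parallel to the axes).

The bounding box has width 9.5 and height 3.5.
An axis-aligned square enclosing the set must have side ≥ max(width, height).
So the minimum side is max(9.5, 3.5) = 9.5.

9.5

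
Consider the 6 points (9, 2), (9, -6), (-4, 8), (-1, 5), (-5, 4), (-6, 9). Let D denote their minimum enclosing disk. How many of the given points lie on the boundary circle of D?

2

A smallest enclosing disk is always determined by at most three of the input points on its boundary.
The farthest pair is (9, -6)–(-6, 9) with squared distance 450. The circle on this segment as diameter has centre (1.5, 1.5) and r² = 450/4 = 112.5.
Check (9, 2): distance² to centre = 56.5 ≤ 112.5, so it lies inside.
All remaining points lie in this disk, and no smaller disk contains both endpoints, so this is the minimum enclosing circle.
The points at distance exactly r from the centre are (9, -6), (-6, 9) — 2 points.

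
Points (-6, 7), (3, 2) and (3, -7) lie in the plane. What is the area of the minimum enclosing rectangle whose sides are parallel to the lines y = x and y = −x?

103.5

In coordinates u = x + y, v = x − y the rectangle is axis-aligned; the map (x,y)→(u,v) scales areas by 2.
u-values: 1, 5, -4; range = 5 − (-4) = 9.
v-values: -13, 1, 10; range = 10 − (-13) = 23.
Area = (9 × 23) / 2 = 103.5.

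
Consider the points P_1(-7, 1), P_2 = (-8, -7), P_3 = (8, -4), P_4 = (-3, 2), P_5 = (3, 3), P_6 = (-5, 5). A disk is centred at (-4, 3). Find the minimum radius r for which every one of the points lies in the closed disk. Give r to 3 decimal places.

The required radius is the distance from (-4, 3) to the farthest point.
Squared distances: 13, 116, 193, 2, 49, 5.
Maximum is 193, attained at P_3.
r = √193 ≈ 13.892.

13.892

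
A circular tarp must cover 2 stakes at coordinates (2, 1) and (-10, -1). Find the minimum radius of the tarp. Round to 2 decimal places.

6.08

The smallest circle enclosing two points has them as diameter endpoints.
Centre = midpoint = (-4, 0); r² = |(2, 1)−(-10, -1)|²/4 = 148/4 = 37.
r = √37 ≈ 6.08.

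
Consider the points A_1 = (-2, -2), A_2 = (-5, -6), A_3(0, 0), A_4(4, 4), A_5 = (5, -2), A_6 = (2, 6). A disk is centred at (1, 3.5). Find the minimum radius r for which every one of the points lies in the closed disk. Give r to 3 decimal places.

The required radius is the distance from (1, 3.5) to the farthest point.
Squared distances: 39.25, 126.25, 13.25, 9.25, 46.25, 7.25.
Maximum is 126.25, attained at A_2.
r = √(126.25) ≈ 11.236.

11.236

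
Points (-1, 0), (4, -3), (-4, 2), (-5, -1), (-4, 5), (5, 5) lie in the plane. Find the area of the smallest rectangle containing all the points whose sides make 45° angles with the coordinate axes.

128

In coordinates u = x + y, v = x − y the rectangle is axis-aligned; the map (x,y)→(u,v) scales areas by 2.
u-values: -1, 1, -2, -6, 1, 10; range = 10 − (-6) = 16.
v-values: -1, 7, -6, -4, -9, 0; range = 7 − (-9) = 16.
Area = (16 × 16) / 2 = 128.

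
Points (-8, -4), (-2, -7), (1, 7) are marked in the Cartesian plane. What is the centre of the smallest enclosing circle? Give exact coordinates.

Call the three points A, B, C in the order given.
Side lengths²: AB² = 45, AC² = 202, BC² = 205.
Since BC² = 205 < 202 + 45 = 247, the triangle is acute, so the smallest enclosing circle is the circumcircle.
Circumcentre = (-129/62, 21/62), r² = 103525/1922.
Centre = (-129/62, 21/62).

(-129/62, 21/62)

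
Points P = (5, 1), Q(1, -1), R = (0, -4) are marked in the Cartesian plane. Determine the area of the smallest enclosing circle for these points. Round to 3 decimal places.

39.270

Side lengths²: PQ² = 20, PR² = 50, QR² = 10.
Since PR² = 50 ≥ 20 + 10 = 30, the angle opposite PR is not acute, so the smallest enclosing circle has PR as diameter.
Centre = midpoint of PR = (2.5, -1.5), r² = 50/4 = 12.5.
Area = π·r² = π·12.5 ≈ 39.270.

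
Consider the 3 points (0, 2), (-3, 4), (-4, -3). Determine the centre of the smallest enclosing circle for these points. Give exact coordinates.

(-147/46, 21/46)

Call the three points A, B, C in the order given.
Side lengths²: AB² = 13, AC² = 41, BC² = 50.
Since BC² = 50 < 41 + 13 = 54, the triangle is acute, so the smallest enclosing circle is the circumcircle.
Circumcentre = (-147/46, 21/46), r² = 13325/1058.
Centre = (-147/46, 21/46).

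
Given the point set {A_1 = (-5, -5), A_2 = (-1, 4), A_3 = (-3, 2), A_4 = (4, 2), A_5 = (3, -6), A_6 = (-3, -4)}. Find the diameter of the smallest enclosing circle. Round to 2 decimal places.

11.40

The farthest pair is A_1–A_4 with squared distance 130. The circle on this segment as diameter has centre (-0.5, -1.5) and r² = 130/4 = 32.5.
Check A_2: distance² to centre = 30.5 ≤ 32.5, so it lies inside.
All remaining points lie in this disk, and no smaller disk contains both endpoints, so this is the minimum enclosing circle.
Diameter = 2r = 2√(32.5) ≈ 11.40.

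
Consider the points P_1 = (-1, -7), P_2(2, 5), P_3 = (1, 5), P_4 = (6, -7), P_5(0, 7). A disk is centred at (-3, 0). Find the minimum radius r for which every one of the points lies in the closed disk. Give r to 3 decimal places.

The required radius is the distance from (-3, 0) to the farthest point.
Squared distances: 53, 50, 41, 130, 58.
Maximum is 130, attained at P_4.
r = √130 ≈ 11.402.

11.402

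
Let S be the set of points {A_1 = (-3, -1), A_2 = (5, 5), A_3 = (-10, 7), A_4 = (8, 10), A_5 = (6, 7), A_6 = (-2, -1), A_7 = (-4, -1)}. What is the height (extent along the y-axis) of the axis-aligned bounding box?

max y = 10, min y = -1, so height = 11.

11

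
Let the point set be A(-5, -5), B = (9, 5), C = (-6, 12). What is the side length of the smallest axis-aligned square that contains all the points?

17

The bounding box has width 15 and height 17.
An axis-aligned square enclosing the set must have side ≥ max(width, height).
So the minimum side is max(15, 17) = 17.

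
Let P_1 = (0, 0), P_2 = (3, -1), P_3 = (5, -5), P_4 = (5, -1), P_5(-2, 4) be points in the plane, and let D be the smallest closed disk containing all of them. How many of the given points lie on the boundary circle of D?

2

A smallest enclosing disk is always determined by at most three of the input points on its boundary.
The farthest pair is P_3–P_5 with squared distance 130. The circle on this segment as diameter has centre (1.5, -0.5) and r² = 130/4 = 32.5.
Check P_1: distance² to centre = 2.5 ≤ 32.5, so it lies inside.
All remaining points lie in this disk, and no smaller disk contains both endpoints, so this is the minimum enclosing circle.
The points at distance exactly r from the centre are P_3, P_5 — 2 points.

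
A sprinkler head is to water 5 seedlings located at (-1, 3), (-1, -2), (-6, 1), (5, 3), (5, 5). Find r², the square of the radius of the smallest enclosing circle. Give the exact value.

The minimum enclosing circle of a finite set is fixed by two of the points (as a diameter) or three (as a circumcircle).
The farthest pair is (-6, 1)–(5, 5) with squared distance 137. The circle on this segment as diameter has centre (-0.5, 3) and r² = 137/4 = 34.25.
Check (-1, 3): distance² to centre = 0.25 ≤ 34.25, so it lies inside.
All remaining points lie in this disk, and no smaller disk contains both endpoints, so this is the minimum enclosing circle.

34.25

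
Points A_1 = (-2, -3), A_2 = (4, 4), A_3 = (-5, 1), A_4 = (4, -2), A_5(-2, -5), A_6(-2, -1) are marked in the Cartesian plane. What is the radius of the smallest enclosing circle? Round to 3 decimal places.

A smallest enclosing disk is always determined by at most three of the input points on its boundary.
The minimum enclosing circle is determined by three boundary points: A_2, A_3, A_5.
Their circumcentre is (5/14, -1/14) with r² = 2925/98.
The farthest remaining point A_4 is at distance² 1665/98 ≤ 2925/98.
r = √(2925/98) ≈ 5.463.

5.463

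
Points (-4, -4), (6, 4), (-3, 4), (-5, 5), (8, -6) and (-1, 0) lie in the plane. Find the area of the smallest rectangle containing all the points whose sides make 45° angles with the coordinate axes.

In coordinates u = x + y, v = x − y the rectangle is axis-aligned; the map (x,y)→(u,v) scales areas by 2.
u-values: -8, 10, 1, 0, 2, -1; range = 10 − (-8) = 18.
v-values: 0, 2, -7, -10, 14, -1; range = 14 − (-10) = 24.
Area = (18 × 24) / 2 = 216.

216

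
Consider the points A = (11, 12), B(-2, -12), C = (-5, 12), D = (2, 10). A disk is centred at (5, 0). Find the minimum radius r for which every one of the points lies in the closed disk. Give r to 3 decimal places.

The required radius is the distance from (5, 0) to the farthest point.
Squared distances: 180, 193, 244, 109.
Maximum is 244, attained at C.
r = √244 ≈ 15.620.

15.620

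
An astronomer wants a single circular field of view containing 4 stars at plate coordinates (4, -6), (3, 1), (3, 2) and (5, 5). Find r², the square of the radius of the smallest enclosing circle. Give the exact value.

The minimum enclosing circle of a finite set is fixed by two of the points (as a diameter) or three (as a circumcircle).
The farthest pair is (4, -6)–(5, 5) with squared distance 122. The circle on this segment as diameter has centre (4.5, -0.5) and r² = 122/4 = 30.5.
Check (3, 1): distance² to centre = 4.5 ≤ 30.5, so it lies inside.
All remaining points lie in this disk, and no smaller disk contains both endpoints, so this is the minimum enclosing circle.

30.5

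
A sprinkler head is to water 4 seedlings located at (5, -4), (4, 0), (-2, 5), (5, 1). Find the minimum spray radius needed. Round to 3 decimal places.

5.701

By Welzl's lemma the MEC is supported by two points (diametrically opposite) or three points (on a circumcircle).
The farthest pair is (5, -4)–(-2, 5) with squared distance 130. The circle on this segment as diameter has centre (1.5, 0.5) and r² = 130/4 = 32.5.
Check (4, 0): distance² to centre = 6.5 ≤ 32.5, so it lies inside.
All remaining points lie in this disk, and no smaller disk contains both endpoints, so this is the minimum enclosing circle.
r = √(32.5) ≈ 5.701.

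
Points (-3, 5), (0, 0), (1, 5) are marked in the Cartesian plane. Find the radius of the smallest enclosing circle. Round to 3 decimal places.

2.973

Call the three points A, B, C in the order given.
Side lengths²: AB² = 34, AC² = 16, BC² = 26.
Since AB² = 34 < 26 + 16 = 42, the triangle is acute, so the smallest enclosing circle is the circumcircle.
Circumcentre = (-1, 2.8), r² = 8.84.
r = √(8.84) ≈ 2.973.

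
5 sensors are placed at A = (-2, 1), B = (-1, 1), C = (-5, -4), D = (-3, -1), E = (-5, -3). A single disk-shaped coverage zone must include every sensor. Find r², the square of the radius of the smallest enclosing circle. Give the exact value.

The minimum enclosing circle of a finite set is fixed by two of the points (as a diameter) or three (as a circumcircle).
The farthest pair is B–C with squared distance 41. The circle on this segment as diameter has centre (-3, -1.5) and r² = 41/4 = 10.25.
Check A: distance² to centre = 7.25 ≤ 10.25, so it lies inside.
All remaining points lie in this disk, and no smaller disk contains both endpoints, so this is the minimum enclosing circle.

10.25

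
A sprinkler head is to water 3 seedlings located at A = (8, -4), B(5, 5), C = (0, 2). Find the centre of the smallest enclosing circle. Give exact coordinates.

Side lengths²: AB² = 90, AC² = 100, BC² = 34.
Since AC² = 100 < 90 + 34 = 124, the triangle is acute, so the smallest enclosing circle is the circumcircle.
Circumcentre = (14/3, -1/9), r² = 2125/81.
Centre = (14/3, -1/9).

(14/3, -1/9)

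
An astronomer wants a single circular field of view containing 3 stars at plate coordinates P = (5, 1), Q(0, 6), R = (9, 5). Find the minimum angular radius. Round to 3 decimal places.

4.528

Side lengths²: PQ² = 50, PR² = 32, QR² = 82.
Since QR² = 82 ≥ 50 + 32 = 82, the angle opposite QR is not acute, so the smallest enclosing circle has QR as diameter.
Centre = midpoint of QR = (4.5, 5.5), r² = 82/4 = 20.5.
r = √(20.5) ≈ 4.528.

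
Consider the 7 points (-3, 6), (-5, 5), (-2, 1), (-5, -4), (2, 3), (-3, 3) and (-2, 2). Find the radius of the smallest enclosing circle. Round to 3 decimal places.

The minimum enclosing circle of a finite set is fixed by two of the points (as a diameter) or three (as a circumcircle).
The minimum enclosing circle is determined by three boundary points: (-3, 6), (-5, -4), (2, 3).
Their circumcentre is (-2.75, 0.75) with r² = 27.625.
The farthest remaining point (-5, 5) is at distance² 23.125 ≤ 27.625.
r = √(27.625) ≈ 5.256.

5.256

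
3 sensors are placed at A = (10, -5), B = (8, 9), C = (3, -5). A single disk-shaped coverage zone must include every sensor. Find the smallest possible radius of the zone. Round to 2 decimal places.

Side lengths²: AB² = 200, AC² = 49, BC² = 221.
Since BC² = 221 < 200 + 49 = 249, the triangle is acute, so the smallest enclosing circle is the circumcircle.
Circumcentre = (6.5, 23/14), r² = 5525/98.
r = √(5525/98) ≈ 7.51.

7.51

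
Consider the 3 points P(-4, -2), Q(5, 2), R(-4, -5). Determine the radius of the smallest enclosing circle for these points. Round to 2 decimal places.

5.70

Side lengths²: PQ² = 97, PR² = 9, QR² = 130.
Since QR² = 130 ≥ 97 + 9 = 106, the angle opposite QR is not acute, so the smallest enclosing circle has QR as diameter.
Centre = midpoint of QR = (0.5, -1.5), r² = 130/4 = 32.5.
r = √(32.5) ≈ 5.70.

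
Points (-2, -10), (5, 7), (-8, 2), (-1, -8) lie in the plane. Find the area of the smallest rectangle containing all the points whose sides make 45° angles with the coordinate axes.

216

In coordinates u = x + y, v = x − y the rectangle is axis-aligned; the map (x,y)→(u,v) scales areas by 2.
u-values: -12, 12, -6, -9; range = 12 − (-12) = 24.
v-values: 8, -2, -10, 7; range = 8 − (-10) = 18.
Area = (24 × 18) / 2 = 216.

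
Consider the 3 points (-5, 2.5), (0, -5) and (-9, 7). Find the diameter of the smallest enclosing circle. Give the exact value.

15

Call the three points A, B, C in the order given.
Side lengths²: AB² = 81.25, AC² = 36.25, BC² = 225.
Since BC² = 225 ≥ 81.25 + 36.25 = 117.5, the angle opposite BC is not acute, so the smallest enclosing circle has BC as diameter.
Centre = midpoint of BC = (-4.5, 1), r² = 225/4 = 56.25.
Diameter = 2r = 2√(56.25) = 15.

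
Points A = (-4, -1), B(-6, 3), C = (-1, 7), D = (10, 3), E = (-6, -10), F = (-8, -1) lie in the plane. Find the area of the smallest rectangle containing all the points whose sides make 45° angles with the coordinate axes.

In coordinates u = x + y, v = x − y the rectangle is axis-aligned; the map (x,y)→(u,v) scales areas by 2.
u-values: -5, -3, 6, 13, -16, -9; range = 13 − (-16) = 29.
v-values: -3, -9, -8, 7, 4, -7; range = 7 − (-9) = 16.
Area = (29 × 16) / 2 = 232.

232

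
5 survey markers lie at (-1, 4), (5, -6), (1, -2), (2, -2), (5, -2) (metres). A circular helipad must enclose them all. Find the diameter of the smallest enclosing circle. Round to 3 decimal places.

By Welzl's lemma the MEC is supported by two points (diametrically opposite) or three points (on a circumcircle).
The farthest pair is (-1, 4)–(5, -6) with squared distance 136. The circle on this segment as diameter has centre (2, -1) and r² = 136/4 = 34.
Check (1, -2): distance² to centre = 2 ≤ 34, so it lies inside.
All remaining points lie in this disk, and no smaller disk contains both endpoints, so this is the minimum enclosing circle.
Diameter = 2r = 2√34 ≈ 11.662.

11.662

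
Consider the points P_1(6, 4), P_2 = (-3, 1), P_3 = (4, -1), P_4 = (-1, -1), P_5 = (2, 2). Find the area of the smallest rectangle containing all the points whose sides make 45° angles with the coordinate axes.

54

In coordinates u = x + y, v = x − y the rectangle is axis-aligned; the map (x,y)→(u,v) scales areas by 2.
u-values: 10, -2, 3, -2, 4; range = 10 − (-2) = 12.
v-values: 2, -4, 5, 0, 0; range = 5 − (-4) = 9.
Area = (12 × 9) / 2 = 54.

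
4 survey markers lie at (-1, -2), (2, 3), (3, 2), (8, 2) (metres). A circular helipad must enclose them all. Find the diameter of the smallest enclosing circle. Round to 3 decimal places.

9.849

The farthest pair is (-1, -2)–(8, 2) with squared distance 97. The circle on this segment as diameter has centre (3.5, 0) and r² = 97/4 = 24.25.
Check (2, 3): distance² to centre = 11.25 ≤ 24.25, so it lies inside.
All remaining points lie in this disk, and no smaller disk contains both endpoints, so this is the minimum enclosing circle.
Diameter = 2r = 2√(24.25) ≈ 9.849.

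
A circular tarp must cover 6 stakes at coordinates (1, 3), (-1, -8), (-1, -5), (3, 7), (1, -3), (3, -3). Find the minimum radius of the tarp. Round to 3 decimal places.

By Welzl's lemma the MEC is supported by two points (diametrically opposite) or three points (on a circumcircle).
The farthest pair is (-1, -8)–(3, 7) with squared distance 241. The circle on this segment as diameter has centre (1, -0.5) and r² = 241/4 = 60.25.
Check (1, 3): distance² to centre = 12.25 ≤ 60.25, so it lies inside.
All remaining points lie in this disk, and no smaller disk contains both endpoints, so this is the minimum enclosing circle.
r = √(60.25) ≈ 7.762.

7.762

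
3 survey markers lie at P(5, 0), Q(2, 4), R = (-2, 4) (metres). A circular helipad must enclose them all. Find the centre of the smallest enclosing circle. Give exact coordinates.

Side lengths²: PQ² = 25, PR² = 65, QR² = 16.
Since PR² = 65 ≥ 25 + 16 = 41, the angle opposite PR is not acute, so the smallest enclosing circle has PR as diameter.
Centre = midpoint of PR = (1.5, 2), r² = 65/4 = 16.25.
Centre = (1.5, 2).

(1.5, 2)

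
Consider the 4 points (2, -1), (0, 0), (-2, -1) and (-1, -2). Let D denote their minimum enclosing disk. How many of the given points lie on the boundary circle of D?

The farthest pair is (2, -1)–(-2, -1) with squared distance 16. The circle on this segment as diameter has centre (0, -1) and r² = 16/4 = 4.
Check (0, 0): distance² to centre = 1 ≤ 4, so it lies inside.
All remaining points lie in this disk, and no smaller disk contains both endpoints, so this is the minimum enclosing circle.
The points at distance exactly r from the centre are (2, -1), (-2, -1) — 2 points.

2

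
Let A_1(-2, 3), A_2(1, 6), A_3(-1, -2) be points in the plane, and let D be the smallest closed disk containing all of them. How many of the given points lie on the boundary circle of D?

2

Side lengths²: A_1A_2² = 18, A_1A_3² = 26, A_2A_3² = 68.
Since A_2A_3² = 68 ≥ 26 + 18 = 44, the angle opposite A_2A_3 is not acute, so the smallest enclosing circle has A_2A_3 as diameter.
Centre = midpoint of A_2A_3 = (0, 2), r² = 68/4 = 17.
The points at distance exactly r from the centre are A_2, A_3 — 2 points.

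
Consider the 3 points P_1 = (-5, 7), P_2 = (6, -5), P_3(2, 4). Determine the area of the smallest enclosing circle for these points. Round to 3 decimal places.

208.131

Side lengths²: P_1P_2² = 265, P_1P_3² = 58, P_2P_3² = 97.
Since P_1P_2² = 265 ≥ 97 + 58 = 155, the angle opposite P_1P_2 is not acute, so the smallest enclosing circle has P_1P_2 as diameter.
Centre = midpoint of P_1P_2 = (0.5, 1), r² = 265/4 = 66.25.
Area = π·r² = π·66.25 ≈ 208.131.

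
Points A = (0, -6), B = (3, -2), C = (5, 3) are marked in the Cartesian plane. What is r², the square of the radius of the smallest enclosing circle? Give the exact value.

26.5

Side lengths²: AB² = 25, AC² = 106, BC² = 29.
Since AC² = 106 ≥ 29 + 25 = 54, the angle opposite AC is not acute, so the smallest enclosing circle has AC as diameter.
Centre = midpoint of AC = (2.5, -1.5), r² = 106/4 = 26.5.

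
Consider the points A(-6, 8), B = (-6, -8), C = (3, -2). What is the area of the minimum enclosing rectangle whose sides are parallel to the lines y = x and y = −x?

In coordinates u = x + y, v = x − y the rectangle is axis-aligned; the map (x,y)→(u,v) scales areas by 2.
u-values: 2, -14, 1; range = 2 − (-14) = 16.
v-values: -14, 2, 5; range = 5 − (-14) = 19.
Area = (16 × 19) / 2 = 152.

152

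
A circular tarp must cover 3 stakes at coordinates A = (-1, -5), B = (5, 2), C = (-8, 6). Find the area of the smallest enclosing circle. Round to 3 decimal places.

158.757

Side lengths²: AB² = 85, AC² = 170, BC² = 185.
Since BC² = 185 < 170 + 85 = 255, the triangle is acute, so the smallest enclosing circle is the circumcircle.
Circumcentre = (-97/46, 93/46), r² = 53465/1058.
Area = π·r² = π·53465/1058 ≈ 158.757.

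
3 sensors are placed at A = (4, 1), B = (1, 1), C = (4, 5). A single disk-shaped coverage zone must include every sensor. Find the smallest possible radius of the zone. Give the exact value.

Side lengths²: AB² = 9, AC² = 16, BC² = 25.
Since BC² = 25 ≥ 16 + 9 = 25, the angle opposite BC is not acute, so the smallest enclosing circle has BC as diameter.
Centre = midpoint of BC = (2.5, 3), r² = 25/4 = 6.25.
r = √(6.25) = 2.5.

2.5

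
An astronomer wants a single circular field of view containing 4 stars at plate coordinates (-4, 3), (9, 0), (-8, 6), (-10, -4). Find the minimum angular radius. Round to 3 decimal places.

The minimum enclosing circle of a finite set is fixed by two of the points (as a diameter) or three (as a circumcircle).
The minimum enclosing circle is determined by three boundary points: (9, 0), (-8, 6), (-10, -4).
Their circumcentre is (-11/14, -9/14) with r² = 9425/98.
The farthest remaining point (-4, 3) is at distance² 2313/98 ≤ 9425/98.
r = √(9425/98) ≈ 9.807.

9.807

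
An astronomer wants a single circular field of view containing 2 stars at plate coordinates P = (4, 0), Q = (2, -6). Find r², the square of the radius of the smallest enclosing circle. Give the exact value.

The smallest circle enclosing two points has them as diameter endpoints.
Centre = midpoint = (3, -3); r² = |PQ|²/4 = 40/4 = 10.

10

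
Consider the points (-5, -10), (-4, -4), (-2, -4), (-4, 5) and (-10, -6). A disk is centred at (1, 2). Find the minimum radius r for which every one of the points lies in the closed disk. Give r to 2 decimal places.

13.60

The required radius is the distance from (1, 2) to the farthest point.
Squared distances: 180, 61, 45, 34, 185.
Maximum is 185, attained at (-10, -6).
r = √185 ≈ 13.60.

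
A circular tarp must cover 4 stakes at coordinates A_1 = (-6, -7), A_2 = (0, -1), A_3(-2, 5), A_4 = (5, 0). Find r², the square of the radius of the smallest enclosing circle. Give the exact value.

15725/338

A smallest enclosing disk is always determined by at most three of the input points on its boundary.
The minimum enclosing circle is determined by three boundary points: A_1, A_3, A_4.
Their circumcentre is (-41/26, -47/26) with r² = 15725/338.
The farthest remaining point A_2 is at distance² 1061/338 ≤ 15725/338.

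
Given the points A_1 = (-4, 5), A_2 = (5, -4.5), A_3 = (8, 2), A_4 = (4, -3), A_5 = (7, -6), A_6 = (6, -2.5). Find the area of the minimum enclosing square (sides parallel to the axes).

144

The bounding box has width 12 and height 11.
An axis-aligned square enclosing the set must have side ≥ max(width, height).
So the minimum side is max(12, 11) = 12.
Area = 12² = 144.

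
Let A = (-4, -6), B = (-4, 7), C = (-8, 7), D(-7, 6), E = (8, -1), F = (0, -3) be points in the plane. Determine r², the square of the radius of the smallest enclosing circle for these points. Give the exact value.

156325/1936

A smallest enclosing disk is always determined by at most three of the input points on its boundary.
The minimum enclosing circle is determined by three boundary points: A, C, E.
Their circumcentre is (-17/44, 49/22) with r² = 156325/1936.
The farthest remaining point D is at distance² 112237/1936 ≤ 156325/1936.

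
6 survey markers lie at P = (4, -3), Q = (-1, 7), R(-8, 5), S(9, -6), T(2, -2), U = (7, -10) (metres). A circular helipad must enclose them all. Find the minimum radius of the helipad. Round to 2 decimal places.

10.61

A smallest enclosing disk is always determined by at most three of the input points on its boundary.
The farthest pair is R–U with squared distance 450. The circle on this segment as diameter has centre (-0.5, -2.5) and r² = 450/4 = 112.5.
Check P: distance² to centre = 20.5 ≤ 112.5, so it lies inside.
All remaining points lie in this disk, and no smaller disk contains both endpoints, so this is the minimum enclosing circle.
r = √(112.5) ≈ 10.61.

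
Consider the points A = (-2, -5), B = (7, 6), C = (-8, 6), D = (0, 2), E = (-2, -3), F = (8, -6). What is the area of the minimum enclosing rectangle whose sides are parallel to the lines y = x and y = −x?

280

In coordinates u = x + y, v = x − y the rectangle is axis-aligned; the map (x,y)→(u,v) scales areas by 2.
u-values: -7, 13, -2, 2, -5, 2; range = 13 − (-7) = 20.
v-values: 3, 1, -14, -2, 1, 14; range = 14 − (-14) = 28.
Area = (20 × 28) / 2 = 280.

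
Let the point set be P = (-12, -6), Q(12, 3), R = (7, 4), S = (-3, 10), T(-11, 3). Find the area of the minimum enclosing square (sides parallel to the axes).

The bounding box has width 24 and height 16.
An axis-aligned square enclosing the set must have side ≥ max(width, height).
So the minimum side is max(24, 16) = 24.
Area = 24² = 576.

576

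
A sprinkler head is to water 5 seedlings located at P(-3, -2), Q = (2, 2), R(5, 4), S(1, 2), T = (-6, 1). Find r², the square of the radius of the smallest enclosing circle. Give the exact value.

The minimum enclosing circle of a finite set is fixed by two of the points (as a diameter) or three (as a circumcircle).
The farthest pair is R–T with squared distance 130. The circle on this segment as diameter has centre (-0.5, 2.5) and r² = 130/4 = 32.5.
Check P: distance² to centre = 26.5 ≤ 32.5, so it lies inside.
All remaining points lie in this disk, and no smaller disk contains both endpoints, so this is the minimum enclosing circle.

32.5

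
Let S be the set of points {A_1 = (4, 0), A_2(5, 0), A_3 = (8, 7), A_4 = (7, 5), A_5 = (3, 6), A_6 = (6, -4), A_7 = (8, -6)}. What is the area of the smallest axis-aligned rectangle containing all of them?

x ranges over [3, 8], width 5.
y ranges over [-6, 7], height 13.
Area = 5 × 13 = 65.

65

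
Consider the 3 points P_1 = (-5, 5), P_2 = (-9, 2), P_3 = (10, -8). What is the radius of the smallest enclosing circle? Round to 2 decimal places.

10.74

Side lengths²: P_1P_2² = 25, P_1P_3² = 394, P_2P_3² = 461.
Since P_2P_3² = 461 ≥ 394 + 25 = 419, the angle opposite P_2P_3 is not acute, so the smallest enclosing circle has P_2P_3 as diameter.
Centre = midpoint of P_2P_3 = (0.5, -3), r² = 461/4 = 115.25.
r = √(115.25) ≈ 10.74.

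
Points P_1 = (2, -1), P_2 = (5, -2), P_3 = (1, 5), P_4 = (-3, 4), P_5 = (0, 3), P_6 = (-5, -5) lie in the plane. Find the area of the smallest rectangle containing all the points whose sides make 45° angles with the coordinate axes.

112

In coordinates u = x + y, v = x − y the rectangle is axis-aligned; the map (x,y)→(u,v) scales areas by 2.
u-values: 1, 3, 6, 1, 3, -10; range = 6 − (-10) = 16.
v-values: 3, 7, -4, -7, -3, 0; range = 7 − (-7) = 14.
Area = (16 × 14) / 2 = 112.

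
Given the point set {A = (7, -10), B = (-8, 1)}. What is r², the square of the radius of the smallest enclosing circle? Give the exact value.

The smallest circle enclosing two points has them as diameter endpoints.
Centre = midpoint = (-0.5, -4.5); r² = |AB|²/4 = 346/4 = 86.5.

86.5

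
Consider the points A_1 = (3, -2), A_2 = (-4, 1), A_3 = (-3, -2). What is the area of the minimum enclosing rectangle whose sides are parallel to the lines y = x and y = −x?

In coordinates u = x + y, v = x − y the rectangle is axis-aligned; the map (x,y)→(u,v) scales areas by 2.
u-values: 1, -3, -5; range = 1 − (-5) = 6.
v-values: 5, -5, -1; range = 5 − (-5) = 10.
Area = (6 × 10) / 2 = 30.

30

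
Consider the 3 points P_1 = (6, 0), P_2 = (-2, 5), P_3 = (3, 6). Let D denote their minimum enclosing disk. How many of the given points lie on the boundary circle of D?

Side lengths²: P_1P_2² = 89, P_1P_3² = 45, P_2P_3² = 26.
Since P_1P_2² = 89 ≥ 45 + 26 = 71, the angle opposite P_1P_2 is not acute, so the smallest enclosing circle has P_1P_2 as diameter.
Centre = midpoint of P_1P_2 = (2, 2.5), r² = 89/4 = 22.25.
The points at distance exactly r from the centre are P_1, P_2 — 2 points.

2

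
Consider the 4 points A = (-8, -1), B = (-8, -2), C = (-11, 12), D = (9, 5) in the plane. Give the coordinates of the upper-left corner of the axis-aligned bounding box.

x-range [-11, 9], y-range [-2, 12].
The upper-left corner is (-11, 12).

(-11, 12)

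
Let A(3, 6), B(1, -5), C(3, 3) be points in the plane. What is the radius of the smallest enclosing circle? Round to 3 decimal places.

Side lengths²: AB² = 125, AC² = 9, BC² = 68.
Since AB² = 125 ≥ 68 + 9 = 77, the angle opposite AB is not acute, so the smallest enclosing circle has AB as diameter.
Centre = midpoint of AB = (2, 0.5), r² = 125/4 = 31.25.
r = √(31.25) ≈ 5.590.

5.590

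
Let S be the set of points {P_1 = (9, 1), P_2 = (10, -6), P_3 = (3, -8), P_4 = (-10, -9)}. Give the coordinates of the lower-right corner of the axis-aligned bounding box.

x-range [-10, 10], y-range [-9, 1].
The lower-right corner is (10, -9).

(10, -9)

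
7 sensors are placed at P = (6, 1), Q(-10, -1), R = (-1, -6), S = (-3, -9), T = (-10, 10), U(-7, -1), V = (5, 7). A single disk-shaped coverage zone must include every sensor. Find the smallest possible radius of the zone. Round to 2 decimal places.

The minimum enclosing circle is determined by three boundary points: S, T, V.
Their circumcentre is (-43/11, 16/11) with r² = 13325/121.
The farthest remaining point P is at distance² 11906/121 ≤ 13325/121.
r = √(13325/121) ≈ 10.49.

10.49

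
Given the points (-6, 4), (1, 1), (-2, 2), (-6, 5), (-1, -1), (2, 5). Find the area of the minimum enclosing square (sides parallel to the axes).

The bounding box has width 8 and height 6.
An axis-aligned square enclosing the set must have side ≥ max(width, height).
So the minimum side is max(8, 6) = 8.
Area = 8² = 64.

64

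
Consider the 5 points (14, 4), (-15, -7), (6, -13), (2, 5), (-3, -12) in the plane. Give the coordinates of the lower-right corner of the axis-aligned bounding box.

(14, -13)

x-range [-15, 14], y-range [-13, 5].
The lower-right corner is (14, -13).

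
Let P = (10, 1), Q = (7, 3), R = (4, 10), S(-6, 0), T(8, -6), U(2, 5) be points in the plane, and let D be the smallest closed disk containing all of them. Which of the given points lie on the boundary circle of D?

R, S, T

The minimum enclosing circle is determined by three boundary points: R, S, T.
Their circumcentre is (2.8, 1.2) with r² = 78.88.
The farthest remaining point P is at distance² 51.88 ≤ 78.88.
The points at distance exactly r from the centre are R, S, T — 3 points.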